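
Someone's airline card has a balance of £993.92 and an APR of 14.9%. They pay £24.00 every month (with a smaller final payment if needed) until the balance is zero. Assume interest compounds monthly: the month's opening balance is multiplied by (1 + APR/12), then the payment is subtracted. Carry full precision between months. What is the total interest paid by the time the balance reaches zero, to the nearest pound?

Monthly rate r = 14.9%/12 = 1.24167% = 0.0124167.
Payoff takes n = ⌈−ln(1 − rB₀/P)/ln(1+r)⌉ = ⌈58.507⌉ = 59 payments; the last is £12.21.
Total paid = 58·£24.00 + £12.21 = £1,404.21.
Total interest = total paid − principal = £1,404.21 − £993.92 = £410.29.

£410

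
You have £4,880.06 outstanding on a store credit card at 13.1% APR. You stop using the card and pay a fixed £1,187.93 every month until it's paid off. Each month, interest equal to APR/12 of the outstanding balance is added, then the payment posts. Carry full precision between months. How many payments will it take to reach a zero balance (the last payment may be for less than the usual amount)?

Monthly rate r = 13.1%/12 = 1.09167% = 0.0109167.
Recurrence: B ← B·(1+r) − £1,187.93.
Month 1: interest £53.27; balance after payment £3,745.40.
Month 2: interest £40.89; balance after payment £2,598.36.
Month 3: interest £28.37; balance after payment £1,438.80.
Month 4: interest £15.71; balance after payment £266.57.
Month 5: interest £2.91; balance after payment £0.00.

5 payments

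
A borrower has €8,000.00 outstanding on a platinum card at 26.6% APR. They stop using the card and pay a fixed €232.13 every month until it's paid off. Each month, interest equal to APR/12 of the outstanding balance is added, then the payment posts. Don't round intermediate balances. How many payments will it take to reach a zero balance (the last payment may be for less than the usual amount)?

Monthly rate r = 26.6%/12 = 2.21667% = 0.0221667.
Recurrence: B ← B·(1+r) − €232.13.
Month 1: interest €177.33; balance after payment €7,945.20.
Month 2: interest €176.12; balance after payment €7,889.19.
Closed form: n = −ln(1 − rB₀/P)/ln(1+r) = −ln(0.23606)/ln(1.02217) ≈ 65.847, so the balance reaches zero during payment 66.

66 payments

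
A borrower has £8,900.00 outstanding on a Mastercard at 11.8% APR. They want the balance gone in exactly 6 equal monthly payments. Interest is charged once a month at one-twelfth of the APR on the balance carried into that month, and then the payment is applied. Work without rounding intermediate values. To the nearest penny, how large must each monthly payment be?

Monthly rate r = 11.8%/12 = 0.983333% = 0.00983333.
Level-payment amortization: P = B₀·r / (1 − (1+r)^(−n)) = 8900.00·0.00983333 / (1 − 1.00983^(−6)).
Denominator 1 − (1+r)^(−6) = 0.0570215078.
P = 87.5167 / 0.0570215078 ≈ 1534.80.

£1,534.80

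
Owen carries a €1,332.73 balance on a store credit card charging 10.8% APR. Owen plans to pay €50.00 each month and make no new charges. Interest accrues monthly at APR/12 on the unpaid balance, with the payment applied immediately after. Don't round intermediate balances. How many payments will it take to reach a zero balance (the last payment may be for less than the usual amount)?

31 months

Monthly rate r = 10.8%/12 = 0.9% = 0.009.
Recurrence: B ← B·(1+r) − €50.00.
Month 1: interest €11.99; balance after payment €1,294.72.
Month 2: interest €11.65; balance after payment €1,256.38.
Closed form: n = −ln(1 − rB₀/P)/ln(1+r) = −ln(0.76011)/ln(1.009) ≈ 30.614, so the balance reaches zero during payment 31.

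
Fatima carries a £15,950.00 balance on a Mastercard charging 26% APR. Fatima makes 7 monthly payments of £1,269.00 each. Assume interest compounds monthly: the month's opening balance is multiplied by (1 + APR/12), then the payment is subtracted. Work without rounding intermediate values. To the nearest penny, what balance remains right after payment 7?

£9,050.42

Monthly rate r = 26%/12 = 2.16667% = 0.0216667.
Each month: B ← B·(1+r) − £1,269.00.
Month 1: interest £345.58; balance after payment £15,026.58.
Month 2: interest £325.58; balance after payment £14,083.16.
Month 3: interest £305.14; balance after payment £13,119.29.
Month 4: interest £284.25; balance after payment £12,134.55.
Month 5: interest £262.92; balance after payment £11,128.46.
Month 6: interest £241.12; balance after payment £10,100.58.
Month 7: interest £218.85; balance after payment £9,050.42.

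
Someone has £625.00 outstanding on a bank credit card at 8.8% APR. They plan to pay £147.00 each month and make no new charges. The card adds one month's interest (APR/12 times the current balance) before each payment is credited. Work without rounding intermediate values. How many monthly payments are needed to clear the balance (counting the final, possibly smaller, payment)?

Monthly rate r = 8.8%/12 = 0.733333% = 0.00733333.
Recurrence: B ← B·(1+r) − £147.00.
Month 1: interest £4.58; balance after payment £482.58.
Month 2: interest £3.54; balance after payment £339.12.
Month 3: interest £2.49; balance after payment £194.61.
Month 4: interest £1.43; balance after payment £49.04.
Month 5: interest £0.36; balance after payment £0.00.

5 payments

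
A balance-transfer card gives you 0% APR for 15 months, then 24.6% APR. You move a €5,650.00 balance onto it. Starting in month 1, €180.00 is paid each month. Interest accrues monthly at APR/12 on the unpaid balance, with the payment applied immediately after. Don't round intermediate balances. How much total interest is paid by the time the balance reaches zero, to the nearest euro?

€682

Promo months 1–15 at r₀ = 0%/12 = 0; months 16+ at r₁ = 24.6%/12 = 0.0205.
After month 15 (no interest yet): B = €5,650.00 − 15·€180.00 = €2,950.00.
Then at r₁ with €180.00/mo: n₂ = −ln(1 − r₁·B/P)/ln(1+r₁) ≈ 20.18 → 21 more payments.
Total paid = 35·€180.00 + €32.00 = €6,332.00; interest = €6,332.00 − €5,650.00 = €682.00.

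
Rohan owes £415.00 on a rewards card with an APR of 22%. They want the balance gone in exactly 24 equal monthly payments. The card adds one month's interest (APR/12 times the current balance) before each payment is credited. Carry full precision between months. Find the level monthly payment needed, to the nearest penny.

£21.53

Monthly rate r = 22%/12 = 1.83333% = 0.0183333.
Level-payment amortization: P = B₀·r / (1 − (1+r)^(−n)) = 415.00·0.0183333 / (1 − 1.01833^(−24)).
Denominator 1 − (1+r)^(−24) = 0.353392164.
P = 7.60833 / 0.353392164 ≈ 21.53.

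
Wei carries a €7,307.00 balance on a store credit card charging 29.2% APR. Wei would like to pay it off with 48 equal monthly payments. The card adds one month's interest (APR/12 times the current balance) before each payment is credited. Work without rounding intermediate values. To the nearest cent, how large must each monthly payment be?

€259.71

Monthly rate r = 29.2%/12 = 2.43333% = 0.0243333.
Level-payment amortization: P = B₀·r / (1 − (1+r)^(−n)) = 7307.00·0.0243333 / (1 − 1.02433^(−48)).
Denominator 1 − (1+r)^(−48) = 0.68463221.
P = 177.804 / 0.68463221 ≈ 259.71.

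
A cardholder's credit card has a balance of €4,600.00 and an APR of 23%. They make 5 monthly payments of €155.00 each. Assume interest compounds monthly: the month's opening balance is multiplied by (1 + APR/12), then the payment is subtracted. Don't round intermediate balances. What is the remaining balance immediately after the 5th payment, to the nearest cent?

€4,252.78

Monthly rate r = 23%/12 = 1.91667% = 0.0191667.
Each month: B ← B·(1+r) − €155.00.
Month 1: interest €88.17; balance after payment €4,533.17.
Month 2: interest €86.89; balance after payment €4,465.05.
Month 3: interest €85.58; balance after payment €4,395.63.
Month 4: interest €84.25; balance after payment €4,324.88.
Month 5: interest €82.89; balance after payment €4,252.78.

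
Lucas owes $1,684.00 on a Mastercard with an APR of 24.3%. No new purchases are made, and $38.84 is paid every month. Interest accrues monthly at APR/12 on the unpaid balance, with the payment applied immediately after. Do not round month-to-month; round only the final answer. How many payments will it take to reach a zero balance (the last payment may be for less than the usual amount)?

105 payments

Monthly rate r = 24.3%/12 = 2.025% = 0.02025.
Recurrence: B ← B·(1+r) − $38.84.
Month 1: interest $34.10; balance after payment $1,679.26.
Month 2: interest $34.01; balance after payment $1,674.43.
Closed form: n = −ln(1 − rB₀/P)/ln(1+r) = −ln(0.12201)/ln(1.02025) ≈ 104.931, so the balance reaches zero during payment 105.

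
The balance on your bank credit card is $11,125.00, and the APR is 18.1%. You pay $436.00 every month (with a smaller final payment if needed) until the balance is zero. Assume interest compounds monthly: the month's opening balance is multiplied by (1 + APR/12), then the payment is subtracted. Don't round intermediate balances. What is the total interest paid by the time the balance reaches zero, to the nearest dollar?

Monthly rate r = 18.1%/12 = 1.50833% = 0.0150833.
Payoff takes n = ⌈−ln(1 − rB₀/P)/ln(1+r)⌉ = ⌈32.458⌉ = 33 payments; the last is $200.43.
Total paid = 32·$436.00 + $200.43 = $14,152.43.
Total interest = total paid − principal = $14,152.43 − $11,125.00 = $3,027.43.

$3,027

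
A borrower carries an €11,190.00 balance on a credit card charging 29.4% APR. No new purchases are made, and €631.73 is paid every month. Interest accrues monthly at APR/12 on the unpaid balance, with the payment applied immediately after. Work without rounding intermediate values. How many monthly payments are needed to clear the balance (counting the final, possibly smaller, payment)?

Monthly rate r = 29.4%/12 = 2.45% = 0.0245.
Recurrence: B ← B·(1+r) − €631.73.
Month 1: interest €274.15; balance after payment €10,832.43.
Month 2: interest €265.39; balance after payment €10,466.09.
Closed form: n = −ln(1 − rB₀/P)/ln(1+r) = −ln(0.56603)/ln(1.0245) ≈ 23.513, so the balance reaches zero during payment 24.

24 payments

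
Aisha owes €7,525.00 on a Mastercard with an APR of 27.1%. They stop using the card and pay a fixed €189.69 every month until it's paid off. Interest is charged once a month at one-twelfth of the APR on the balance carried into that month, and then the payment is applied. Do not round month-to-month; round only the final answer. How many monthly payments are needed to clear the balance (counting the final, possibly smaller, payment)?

102 payments

Monthly rate r = 27.1%/12 = 2.25833% = 0.0225833.
Recurrence: B ← B·(1+r) − €189.69.
Month 1: interest €169.94; balance after payment €7,505.25.
Month 2: interest €169.49; balance after payment €7,485.05.
Closed form: n = −ln(1 − rB₀/P)/ln(1+r) = −ln(0.10412)/ln(1.02258) ≈ 101.299, so the balance reaches zero during payment 102.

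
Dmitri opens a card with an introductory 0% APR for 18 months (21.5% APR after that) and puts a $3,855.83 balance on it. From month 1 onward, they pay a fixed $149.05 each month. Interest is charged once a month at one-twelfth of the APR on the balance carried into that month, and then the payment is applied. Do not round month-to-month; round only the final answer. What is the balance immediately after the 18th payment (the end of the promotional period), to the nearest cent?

Promo months 1–18 at r₀ = 0%/12 = 0; months 19+ at r₁ = 21.5%/12 = 0.0179167.
After month 18 (no interest yet): B = $3,855.83 − 18·$149.05 = $1,172.93.

$1,172.93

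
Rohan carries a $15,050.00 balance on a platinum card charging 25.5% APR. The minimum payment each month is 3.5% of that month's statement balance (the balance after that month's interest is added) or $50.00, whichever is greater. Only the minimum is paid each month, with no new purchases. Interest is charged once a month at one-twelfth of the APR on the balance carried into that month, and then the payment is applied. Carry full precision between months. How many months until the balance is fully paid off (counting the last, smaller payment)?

Monthly rate r = 25.5%/12 = 2.125% = 0.02125.
While 3.5% of the post-interest balance exceeds $50.00, each month B ← (B·(1+r))·(1 − 0.035), i.e. B shrinks by the factor (1+r)·0.965 = 0.98551.
This holds for months 1–163. Entering month 164 the balance is $1,393.21; 3.5% of the post-interest balance is now below $50.00, so the flat $50.00 minimum applies from here.
From month 164 a fixed $50.00 at rate r clears $1,393.21 in 43 more payments. Total: 163 + 43 = 206 months.

206 months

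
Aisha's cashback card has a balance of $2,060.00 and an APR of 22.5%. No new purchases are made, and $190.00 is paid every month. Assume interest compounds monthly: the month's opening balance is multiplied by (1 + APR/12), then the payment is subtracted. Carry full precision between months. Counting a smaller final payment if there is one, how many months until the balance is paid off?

Monthly rate r = 22.5%/12 = 1.875% = 0.01875.
Recurrence: B ← B·(1+r) − $190.00.
Month 1: interest $38.62; balance after payment $1,908.62.
Month 2: interest $35.79; balance after payment $1,754.41.
Closed form: n = −ln(1 − rB₀/P)/ln(1+r) = −ln(0.79671)/ln(1.01875) ≈ 12.234, so the balance reaches zero during payment 13.

13 months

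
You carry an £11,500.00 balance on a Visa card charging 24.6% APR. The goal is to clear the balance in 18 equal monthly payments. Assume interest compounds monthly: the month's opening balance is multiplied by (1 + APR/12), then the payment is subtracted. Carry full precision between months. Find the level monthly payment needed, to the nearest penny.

Monthly rate r = 24.6%/12 = 2.05% = 0.0205.
Level-payment amortization: P = B₀·r / (1 − (1+r)^(−n)) = 11500.00·0.0205 / (1 − 1.0205^(−18)).
Denominator 1 − (1+r)^(−18) = 0.305989826.
P = 235.75 / 0.305989826 ≈ 770.45.

£770.45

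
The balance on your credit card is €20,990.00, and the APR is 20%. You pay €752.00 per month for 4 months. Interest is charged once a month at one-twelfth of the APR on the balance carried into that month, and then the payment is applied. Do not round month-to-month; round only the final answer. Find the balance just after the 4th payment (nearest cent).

€19,340.67

Monthly rate r = 20%/12 = 1.66667% = 0.0166667.
Each month: B ← B·(1+r) − €752.00.
Month 1: interest €349.83; balance after payment €20,587.83.
Month 2: interest €343.13; balance after payment €20,178.96.
Month 3: interest €336.32; balance after payment €19,763.28.
Month 4: interest €329.39; balance after payment €19,340.67.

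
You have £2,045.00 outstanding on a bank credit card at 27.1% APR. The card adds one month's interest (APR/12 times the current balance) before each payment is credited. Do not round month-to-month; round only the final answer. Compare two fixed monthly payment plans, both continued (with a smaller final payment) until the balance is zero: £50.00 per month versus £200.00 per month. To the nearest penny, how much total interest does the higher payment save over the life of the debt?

£3,408.05

Monthly rate r = 27.1%/12 = 2.25833% = 0.0225833.
At £50.00/mo: n = ⌈−ln(1 − rB₀/P)/ln(1+r)⌉ = 116 payments (last £9.81); total interest = total paid − £2,045.00 = £3,714.81.
At £200.00/mo: 12 payments (last £151.76); total interest £306.76.
Interest saved = £3,714.81 − £306.76 = £3,408.05.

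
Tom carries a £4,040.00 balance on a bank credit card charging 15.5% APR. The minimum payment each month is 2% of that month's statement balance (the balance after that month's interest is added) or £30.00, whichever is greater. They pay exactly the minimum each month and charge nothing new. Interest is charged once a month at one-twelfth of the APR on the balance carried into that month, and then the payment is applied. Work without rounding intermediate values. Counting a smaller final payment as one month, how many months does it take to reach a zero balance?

Monthly rate r = 15.5%/12 = 1.29167% = 0.0129167.
While 2% of the post-interest balance exceeds £30.00, each month B ← (B·(1+r))·(1 − 0.02), i.e. B shrinks by the factor (1+r)·0.98 = 0.99266.
This holds for months 1–137. Entering month 138 the balance is £1,472.15; 2% of the post-interest balance is now below £30.00, so the flat £30.00 minimum applies from here.
From month 138 a fixed £30.00 at rate r clears £1,472.15 in 79 more payments. Total: 137 + 79 = 216 months.

216 months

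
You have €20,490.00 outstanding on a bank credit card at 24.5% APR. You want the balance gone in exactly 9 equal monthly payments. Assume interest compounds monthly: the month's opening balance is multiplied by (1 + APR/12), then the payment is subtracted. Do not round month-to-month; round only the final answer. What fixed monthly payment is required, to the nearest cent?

€2,515.34

Monthly rate r = 24.5%/12 = 2.04167% = 0.0204167.
Level-payment amortization: P = B₀·r / (1 − (1+r)^(−n)) = 20490.00·0.0204167 / (1 − 1.02042^(−9)).
Denominator 1 − (1+r)^(−9) = 0.166314766.
P = 418.337 / 0.166314766 ≈ 2515.34.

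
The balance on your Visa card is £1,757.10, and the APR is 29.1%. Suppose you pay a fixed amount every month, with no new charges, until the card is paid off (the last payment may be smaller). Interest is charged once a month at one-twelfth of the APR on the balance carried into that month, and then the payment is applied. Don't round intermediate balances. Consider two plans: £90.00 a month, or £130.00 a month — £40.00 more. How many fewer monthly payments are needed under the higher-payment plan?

Monthly rate r = 29.1%/12 = 2.425% = 0.02425.
At £90.00/mo: n = ⌈−ln(1 − rB₀/P)/ln(1+r)⌉ = 27 payments (last £69.36); total interest = total paid − £1,757.10 = £652.26.
At £130.00/mo: 17 payments (last £75.14); total interest £398.04.
Payments saved = 27 − 17 = 10.

10 fewer payments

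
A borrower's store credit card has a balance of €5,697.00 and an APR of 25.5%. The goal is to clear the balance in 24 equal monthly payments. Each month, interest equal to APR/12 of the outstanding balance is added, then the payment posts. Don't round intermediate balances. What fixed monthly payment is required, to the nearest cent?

€305.49

Monthly rate r = 25.5%/12 = 2.125% = 0.02125.
Level-payment amortization: P = B₀·r / (1 − (1+r)^(−n)) = 5697.00·0.02125 / (1 − 1.02125^(−24)).
Denominator 1 − (1+r)^(−24) = 0.396287274.
P = 121.061 / 0.396287274 ≈ 305.49.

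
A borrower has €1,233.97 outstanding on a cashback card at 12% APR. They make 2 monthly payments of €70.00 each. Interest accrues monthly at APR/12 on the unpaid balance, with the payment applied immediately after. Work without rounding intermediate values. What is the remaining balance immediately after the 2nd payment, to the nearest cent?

€1,118.07

Monthly rate r = 12%/12 = 1% = 0.01.
Each month: B ← B·(1+r) − €70.00.
Month 1: interest €12.34; balance after payment €1,176.31.
Month 2: interest €11.76; balance after payment €1,118.07.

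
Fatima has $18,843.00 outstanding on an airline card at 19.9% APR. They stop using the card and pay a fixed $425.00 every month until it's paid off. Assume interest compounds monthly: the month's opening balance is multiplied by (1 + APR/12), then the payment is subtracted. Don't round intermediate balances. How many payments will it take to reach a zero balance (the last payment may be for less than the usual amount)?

Monthly rate r = 19.9%/12 = 1.65833% = 0.0165833.
Recurrence: B ← B·(1+r) − $425.00.
Month 1: interest $312.48; balance after payment $18,730.48.
Month 2: interest $310.61; balance after payment $18,616.09.
Closed form: n = −ln(1 − rB₀/P)/ln(1+r) = −ln(0.26475)/ln(1.01658) ≈ 80.801, so the balance reaches zero during payment 81.

81 payments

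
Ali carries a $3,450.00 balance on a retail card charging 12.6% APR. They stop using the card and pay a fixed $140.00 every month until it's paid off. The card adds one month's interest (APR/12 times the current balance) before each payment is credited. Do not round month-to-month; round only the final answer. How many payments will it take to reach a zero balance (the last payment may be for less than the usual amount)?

Monthly rate r = 12.6%/12 = 1.05% = 0.0105.
Recurrence: B ← B·(1+r) − $140.00.
Month 1: interest $36.22; balance after payment $3,346.22.
Month 2: interest $35.14; balance after payment $3,241.36.
Closed form: n = −ln(1 − rB₀/P)/ln(1+r) = −ln(0.74125)/ln(1.0105) ≈ 28.665, so the balance reaches zero during payment 29.

29 months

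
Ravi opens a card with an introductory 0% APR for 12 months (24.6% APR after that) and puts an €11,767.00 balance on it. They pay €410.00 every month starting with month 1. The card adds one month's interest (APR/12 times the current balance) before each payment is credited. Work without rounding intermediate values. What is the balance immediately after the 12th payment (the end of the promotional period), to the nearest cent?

Promo months 1–12 at r₀ = 0%/12 = 0; months 13+ at r₁ = 24.6%/12 = 0.0205.
After month 12 (no interest yet): B = €11,767.00 − 12·€410.00 = €6,847.00.

€6,847.00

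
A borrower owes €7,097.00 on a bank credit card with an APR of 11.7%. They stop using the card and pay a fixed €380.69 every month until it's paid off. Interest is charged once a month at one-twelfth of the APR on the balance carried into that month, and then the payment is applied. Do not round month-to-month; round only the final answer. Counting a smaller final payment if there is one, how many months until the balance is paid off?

Monthly rate r = 11.7%/12 = 0.975% = 0.00975.
Recurrence: B ← B·(1+r) − €380.69.
Month 1: interest €69.20; balance after payment €6,785.51.
Month 2: interest €66.16; balance after payment €6,470.97.
Closed form: n = −ln(1 − rB₀/P)/ln(1+r) = −ln(0.81824)/ln(1.00975) ≈ 20.675, so the balance reaches zero during payment 21.

21 payments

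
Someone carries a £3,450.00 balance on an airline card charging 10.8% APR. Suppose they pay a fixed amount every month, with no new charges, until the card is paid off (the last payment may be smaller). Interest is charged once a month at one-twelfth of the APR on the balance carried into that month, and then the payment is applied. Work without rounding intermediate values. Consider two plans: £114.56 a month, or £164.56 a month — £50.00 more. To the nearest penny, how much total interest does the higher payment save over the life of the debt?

£201.60

Monthly rate r = 10.8%/12 = 0.9% = 0.009.
At £114.56/mo: n = ⌈−ln(1 − rB₀/P)/ln(1+r)⌉ = 36 payments (last £32.60); total interest = total paid − £3,450.00 = £592.20.
At £164.56/mo: 24 payments (last £55.72); total interest £390.60.
Interest saved = £592.20 − £390.60 = £201.60.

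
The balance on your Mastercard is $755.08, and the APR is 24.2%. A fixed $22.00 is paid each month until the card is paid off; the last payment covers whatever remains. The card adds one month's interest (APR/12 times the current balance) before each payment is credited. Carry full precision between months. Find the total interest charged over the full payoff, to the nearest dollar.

$543

Monthly rate r = 24.2%/12 = 2.01667% = 0.0201667.
Payoff takes n = ⌈−ln(1 − rB₀/P)/ln(1+r)⌉ = ⌈59.008⌉ = 60 payments; the last is $0.19.
Total paid = 59·$22.00 + $0.19 = $1,298.19.
Total interest = total paid − principal = $1,298.19 − $755.08 = $543.11.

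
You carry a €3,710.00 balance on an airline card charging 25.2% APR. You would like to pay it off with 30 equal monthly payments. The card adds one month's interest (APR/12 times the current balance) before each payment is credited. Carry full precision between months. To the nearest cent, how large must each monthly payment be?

Monthly rate r = 25.2%/12 = 2.1% = 0.021.
Level-payment amortization: P = B₀·r / (1 − (1+r)^(−n)) = 3710.00·0.021 / (1 − 1.021^(−30)).
Denominator 1 − (1+r)^(−30) = 0.463922305.
P = 77.91 / 0.463922305 ≈ 167.94.

€167.94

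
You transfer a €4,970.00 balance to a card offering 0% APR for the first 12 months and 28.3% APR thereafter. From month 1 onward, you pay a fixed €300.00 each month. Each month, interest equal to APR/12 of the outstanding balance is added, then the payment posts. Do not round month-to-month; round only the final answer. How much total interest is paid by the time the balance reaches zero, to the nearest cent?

€96.91

Promo months 1–12 at r₀ = 0%/12 = 0; months 13+ at r₁ = 28.3%/12 = 0.0235833.
After month 12 (no interest yet): B = €4,970.00 − 12·€300.00 = €1,370.00.
Then at r₁ with €300.00/mo: n₂ = −ln(1 − r₁·B/P)/ln(1+r₁) ≈ 4.89 → 5 more payments.
Total paid = 16·€300.00 + €266.91 = €5,066.91; interest = €5,066.91 − €4,970.00 = €96.91.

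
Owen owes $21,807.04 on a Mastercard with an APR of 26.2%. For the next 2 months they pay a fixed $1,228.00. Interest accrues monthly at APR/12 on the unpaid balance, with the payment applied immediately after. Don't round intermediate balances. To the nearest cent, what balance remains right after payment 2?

Monthly rate r = 26.2%/12 = 2.18333% = 0.0218333.
Each month: B ← B·(1+r) − $1,228.00.
Month 1: interest $476.12; balance after payment $21,055.16.
Month 2: interest $459.70; balance after payment $20,286.86.

$20,286.86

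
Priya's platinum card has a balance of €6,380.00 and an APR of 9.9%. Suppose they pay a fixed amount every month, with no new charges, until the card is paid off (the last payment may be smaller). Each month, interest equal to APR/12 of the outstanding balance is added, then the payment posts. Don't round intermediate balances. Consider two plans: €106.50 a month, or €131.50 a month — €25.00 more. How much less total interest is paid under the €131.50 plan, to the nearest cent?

€652.94

Monthly rate r = 9.9%/12 = 0.825% = 0.00825.
At €106.50/mo: n = ⌈−ln(1 − rB₀/P)/ln(1+r)⌉ = 83 payments (last €102.93); total interest = total paid − €6,380.00 = €2,455.93.
At €131.50/mo: 63 payments (last €29.99); total interest €1,802.99.
Interest saved = €2,455.93 − €1,802.99 = €652.94.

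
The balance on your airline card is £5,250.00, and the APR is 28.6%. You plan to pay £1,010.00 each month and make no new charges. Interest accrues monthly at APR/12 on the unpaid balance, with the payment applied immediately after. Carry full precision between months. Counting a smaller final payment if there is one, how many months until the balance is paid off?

Monthly rate r = 28.6%/12 = 2.38333% = 0.0238333.
Recurrence: B ← B·(1+r) − £1,010.00.
Month 1: interest £125.13; balance after payment £4,365.12.
Month 2: interest £104.04; balance after payment £3,459.16.
Month 3: interest £82.44; balance after payment £2,531.60.
Month 4: interest £60.34; balance after payment £1,581.94.
Month 5: interest £37.70; balance after payment £609.64.
Month 6: interest £14.53; balance after payment £0.00.

6 months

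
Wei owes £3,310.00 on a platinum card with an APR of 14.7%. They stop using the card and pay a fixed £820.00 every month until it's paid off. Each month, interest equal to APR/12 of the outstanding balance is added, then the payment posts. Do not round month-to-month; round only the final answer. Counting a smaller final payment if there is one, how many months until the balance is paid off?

5 payments

Monthly rate r = 14.7%/12 = 1.225% = 0.01225.
Recurrence: B ← B·(1+r) − £820.00.
Month 1: interest £40.55; balance after payment £2,530.55.
Month 2: interest £31.00; balance after payment £1,741.55.
Month 3: interest £21.33; balance after payment £942.88.
Month 4: interest £11.55; balance after payment £134.43.
Month 5: interest £1.65; balance after payment £0.00.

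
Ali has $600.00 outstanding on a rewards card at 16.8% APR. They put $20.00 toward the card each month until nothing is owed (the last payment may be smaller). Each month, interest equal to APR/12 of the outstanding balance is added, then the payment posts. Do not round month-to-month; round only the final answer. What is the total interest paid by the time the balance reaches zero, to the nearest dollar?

$184

Monthly rate r = 16.8%/12 = 1.4% = 0.014.
Payoff takes n = ⌈−ln(1 − rB₀/P)/ln(1+r)⌉ = ⌈39.181⌉ = 40 payments; the last is $3.64.
Total paid = 39·$20.00 + $3.64 = $783.64.
Total interest = total paid − principal = $783.64 − $600.00 = $183.64.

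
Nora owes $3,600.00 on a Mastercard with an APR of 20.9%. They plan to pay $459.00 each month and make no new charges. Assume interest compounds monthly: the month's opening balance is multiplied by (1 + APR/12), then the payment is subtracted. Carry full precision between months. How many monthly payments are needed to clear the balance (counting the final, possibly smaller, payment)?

9 payments

Monthly rate r = 20.9%/12 = 1.74167% = 0.0174167.
Recurrence: B ← B·(1+r) − $459.00.
Month 1: interest $62.70; balance after payment $3,203.70.
Month 2: interest $55.80; balance after payment $2,800.50.
Closed form: n = −ln(1 − rB₀/P)/ln(1+r) = −ln(0.8634)/ln(1.01742) ≈ 8.506, so the balance reaches zero during payment 9.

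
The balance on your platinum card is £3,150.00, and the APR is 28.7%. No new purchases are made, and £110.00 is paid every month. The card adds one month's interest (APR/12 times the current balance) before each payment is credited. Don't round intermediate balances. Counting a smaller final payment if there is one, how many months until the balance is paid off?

Monthly rate r = 28.7%/12 = 2.39167% = 0.0239167.
Recurrence: B ← B·(1+r) − £110.00.
Month 1: interest £75.34; balance after payment £3,115.34.
Month 2: interest £74.51; balance after payment £3,079.85.
Closed form: n = −ln(1 − rB₀/P)/ln(1+r) = −ln(0.31511)/ln(1.02392) ≈ 48.860, so the balance reaches zero during payment 49.

49 payments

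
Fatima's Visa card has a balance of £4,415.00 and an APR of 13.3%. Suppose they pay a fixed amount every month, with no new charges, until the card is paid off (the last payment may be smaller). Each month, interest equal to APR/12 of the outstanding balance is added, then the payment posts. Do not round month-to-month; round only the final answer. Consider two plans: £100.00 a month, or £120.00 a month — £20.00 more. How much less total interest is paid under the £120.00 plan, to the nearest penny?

£393.50

Monthly rate r = 13.3%/12 = 1.10833% = 0.0110833.
At £100.00/mo: n = ⌈−ln(1 − rB₀/P)/ln(1+r)⌉ = 61 payments (last £96.99); total interest = total paid − £4,415.00 = £1,681.99.
At £120.00/mo: 48 payments (last £63.49); total interest £1,288.49.
Interest saved = £1,681.99 − £1,288.49 = £393.50.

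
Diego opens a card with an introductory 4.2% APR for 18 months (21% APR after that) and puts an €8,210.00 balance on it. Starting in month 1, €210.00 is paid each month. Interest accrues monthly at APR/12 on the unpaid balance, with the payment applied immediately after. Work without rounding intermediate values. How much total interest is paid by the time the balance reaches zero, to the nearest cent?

€1,835.16

Promo months 1–18 at r₀ = 4.2%/12 = 0.0035; months 19+ at r₁ = 21%/12 = 0.0175.
After month 18: iterate B ← B·(1+r₀) − €210.00 for 18 months → €4,848.33.
Then at r₁ with €210.00/mo: n₂ = −ln(1 − r₁·B/P)/ln(1+r₁) ≈ 29.83 → 30 more payments.
Total paid = 47·€210.00 + €175.16 = €10,045.16; interest = €10,045.16 − €8,210.00 = €1,835.16.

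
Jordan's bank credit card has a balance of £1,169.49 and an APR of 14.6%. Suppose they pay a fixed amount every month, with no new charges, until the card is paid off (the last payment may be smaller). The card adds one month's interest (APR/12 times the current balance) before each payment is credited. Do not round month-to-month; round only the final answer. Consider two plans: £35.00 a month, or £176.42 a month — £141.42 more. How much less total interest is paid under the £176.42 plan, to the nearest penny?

£283.35

Monthly rate r = 14.6%/12 = 1.21667% = 0.0121667.
At £35.00/mo: n = ⌈−ln(1 − rB₀/P)/ln(1+r)⌉ = 44 payments (last £5.15); total interest = total paid − £1,169.49 = £340.66.
At £176.42/mo: 7 payments (last £168.28); total interest £57.31.
Interest saved = £340.66 − £57.31 = £283.35.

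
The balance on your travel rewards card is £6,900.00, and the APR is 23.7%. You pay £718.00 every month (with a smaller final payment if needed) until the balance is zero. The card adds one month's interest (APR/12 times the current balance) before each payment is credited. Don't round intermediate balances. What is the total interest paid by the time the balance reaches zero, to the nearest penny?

Monthly rate r = 23.7%/12 = 1.975% = 0.01975.
Payoff takes n = ⌈−ln(1 − rB₀/P)/ln(1+r)⌉ = ⌈10.762⌉ = 11 payments; the last is £548.17.
Total paid = 10·£718.00 + £548.17 = £7,728.17.
Total interest = total paid − principal = £7,728.17 − £6,900.00 = £828.17.

£828.17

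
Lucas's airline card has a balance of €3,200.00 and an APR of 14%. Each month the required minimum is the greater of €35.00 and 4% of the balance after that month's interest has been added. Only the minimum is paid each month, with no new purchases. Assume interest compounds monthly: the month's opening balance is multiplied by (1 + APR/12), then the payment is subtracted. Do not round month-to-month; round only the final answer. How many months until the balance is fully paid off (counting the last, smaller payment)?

Monthly rate r = 14%/12 = 1.16667% = 0.0116667.
While 4% of the post-interest balance exceeds €35.00, each month B ← (B·(1+r))·(1 − 0.04), i.e. B shrinks by the factor (1+r)·0.96 = 0.9712.
This holds for months 1–45. Entering month 46 the balance is €859.09; 4% of the post-interest balance is now below €35.00, so the flat €35.00 minimum applies from here.
From month 46 a fixed €35.00 at rate r clears €859.09 in 30 more payments. Total: 45 + 30 = 75 months.

75 months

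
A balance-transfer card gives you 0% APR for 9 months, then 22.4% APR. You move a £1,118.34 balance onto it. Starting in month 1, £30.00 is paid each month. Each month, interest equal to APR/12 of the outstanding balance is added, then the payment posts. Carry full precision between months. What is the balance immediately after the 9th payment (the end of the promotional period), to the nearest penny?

£848.34

Promo months 1–9 at r₀ = 0%/12 = 0; months 10+ at r₁ = 22.4%/12 = 0.0186667.
After month 9 (no interest yet): B = £1,118.34 − 9·£30.00 = £848.34.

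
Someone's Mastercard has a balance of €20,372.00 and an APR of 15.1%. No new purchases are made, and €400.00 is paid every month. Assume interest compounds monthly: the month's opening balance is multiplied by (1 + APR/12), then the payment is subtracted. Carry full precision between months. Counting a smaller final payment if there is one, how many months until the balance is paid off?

82 payments

Monthly rate r = 15.1%/12 = 1.25833% = 0.0125833.
Recurrence: B ← B·(1+r) − €400.00.
Month 1: interest €256.35; balance after payment €20,228.35.
Month 2: interest €254.54; balance after payment €20,082.89.
Closed form: n = −ln(1 − rB₀/P)/ln(1+r) = −ln(0.35913)/ln(1.01258) ≈ 81.894, so the balance reaches zero during payment 82.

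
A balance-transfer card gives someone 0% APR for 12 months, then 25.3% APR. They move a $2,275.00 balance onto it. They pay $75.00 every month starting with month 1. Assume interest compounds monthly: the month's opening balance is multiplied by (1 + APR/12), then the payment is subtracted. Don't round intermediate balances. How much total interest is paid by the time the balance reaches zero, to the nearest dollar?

Promo months 1–12 at r₀ = 0%/12 = 0; months 13+ at r₁ = 25.3%/12 = 0.0210833.
After month 12 (no interest yet): B = $2,275.00 − 12·$75.00 = $1,375.00.
Then at r₁ with $75.00/mo: n₂ = −ln(1 − r₁·B/P)/ln(1+r₁) ≈ 23.42 → 24 more payments.
Total paid = 35·$75.00 + $31.63 = $2,656.63; interest = $2,656.63 − $2,275.00 = $381.63.

$382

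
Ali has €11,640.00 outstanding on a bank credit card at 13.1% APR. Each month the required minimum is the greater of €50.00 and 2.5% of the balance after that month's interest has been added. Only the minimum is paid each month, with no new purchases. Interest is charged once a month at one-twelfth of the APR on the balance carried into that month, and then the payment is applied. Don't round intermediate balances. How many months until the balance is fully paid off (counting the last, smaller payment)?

Monthly rate r = 13.1%/12 = 1.09167% = 0.0109167.
While 2.5% of the post-interest balance exceeds €50.00, each month B ← (B·(1+r))·(1 − 0.025), i.e. B shrinks by the factor (1+r)·0.975 = 0.98564.
This holds for months 1–123. Entering month 124 the balance is €1,965.67; 2.5% of the post-interest balance is now below €50.00, so the flat €50.00 minimum applies from here.
From month 124 a fixed €50.00 at rate r clears €1,965.67 in 52 more payments. Total: 123 + 52 = 175 months.

175 months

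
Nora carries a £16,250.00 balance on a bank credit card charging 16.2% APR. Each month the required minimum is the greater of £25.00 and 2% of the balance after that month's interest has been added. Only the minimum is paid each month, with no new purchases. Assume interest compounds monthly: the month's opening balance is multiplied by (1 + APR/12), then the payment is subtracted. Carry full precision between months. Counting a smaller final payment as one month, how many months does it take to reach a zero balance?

Monthly rate r = 16.2%/12 = 1.35% = 0.0135.
While 2% of the post-interest balance exceeds £25.00, each month B ← (B·(1+r))·(1 − 0.02), i.e. B shrinks by the factor (1+r)·0.98 = 0.99323.
This holds for months 1–380. Entering month 381 the balance is £1,229.67; 2% of the post-interest balance is now below £25.00, so the flat £25.00 minimum applies from here.
From month 381 a fixed £25.00 at rate r clears £1,229.67 in 82 more payments. Total: 380 + 82 = 462 months.

462 months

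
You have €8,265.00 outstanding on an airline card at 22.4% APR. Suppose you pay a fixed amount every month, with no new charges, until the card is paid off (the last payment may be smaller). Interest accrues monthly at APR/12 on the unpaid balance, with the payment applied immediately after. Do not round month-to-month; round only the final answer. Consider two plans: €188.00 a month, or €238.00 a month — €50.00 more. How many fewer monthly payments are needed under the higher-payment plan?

36 fewer payments

Monthly rate r = 22.4%/12 = 1.86667% = 0.0186667.
At €188.00/mo: n = ⌈−ln(1 − rB₀/P)/ln(1+r)⌉ = 93 payments (last €171.42); total interest = total paid − €8,265.00 = €9,202.42.
At €238.00/mo: 57 payments (last €117.61); total interest €5,180.61.
Payments saved = 93 − 57 = 36.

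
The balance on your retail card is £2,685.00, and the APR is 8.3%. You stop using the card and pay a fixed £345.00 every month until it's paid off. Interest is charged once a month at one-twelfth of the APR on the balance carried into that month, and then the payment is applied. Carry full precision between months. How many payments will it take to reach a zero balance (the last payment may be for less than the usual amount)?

Monthly rate r = 8.3%/12 = 0.691667% = 0.00691667.
Recurrence: B ← B·(1+r) − £345.00.
Month 1: interest £18.57; balance after payment £2,358.57.
Month 2: interest £16.31; balance after payment £2,029.88.
Closed form: n = −ln(1 − rB₀/P)/ln(1+r) = −ln(0.94617)/ln(1.00692) ≈ 8.028, so the balance reaches zero during payment 9.

9 months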